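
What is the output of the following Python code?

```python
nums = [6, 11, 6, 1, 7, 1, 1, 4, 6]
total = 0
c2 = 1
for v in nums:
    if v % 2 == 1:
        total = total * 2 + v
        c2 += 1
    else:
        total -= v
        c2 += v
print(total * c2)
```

v=6: not odd, total = 0-6 = -6; c2=7
v=11: odd, total = (-6)*2+11 = -1; c2=8
v=6: not odd, total = (-1)-6 = -7; c2=14
v=1: odd, total = (-7)*2+1 = -13; c2=15
v=7: odd, total = (-13)*2+7 = -19; c2=16
v=1: odd, total = (-19)*2+1 = -37; c2=17
v=1: odd, total = (-37)*2+1 = -73; c2=18
v=4: not odd, total = (-73)-4 = -77; c2=22
v=6: not odd, total = (-77)-6 = -83; c2=28
total*c2 = (-83)*28 = -2324

-2324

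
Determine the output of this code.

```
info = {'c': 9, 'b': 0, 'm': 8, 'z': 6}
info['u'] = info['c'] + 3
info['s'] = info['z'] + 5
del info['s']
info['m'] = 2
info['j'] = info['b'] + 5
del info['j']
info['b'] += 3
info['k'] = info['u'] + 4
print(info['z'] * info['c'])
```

54

info['u'] = info['c']+3 = 12 → {'c': 9, 'b': 0, 'm': 8, 'z': 6, 'u': 12}
info['s'] = info['z']+5 = 11 → {'c': 9, 'b': 0, 'm': 8, 'z': 6, 'u': 12, 's': 11}
del 's' → {'c': 9, 'b': 0, 'm': 8, 'z': 6, 'u': 12}
info['m'] = 2 → {'c': 9, 'b': 0, 'm': 2, 'z': 6, 'u': 12}
info['j'] = info['b']+5 = 5 → {'c': 9, 'b': 0, 'm': 2, 'z': 6, 'u': 12, 'j': 5}
del 'j' → {'c': 9, 'b': 0, 'm': 2, 'z': 6, 'u': 12}
info['b'] = 0+3 = 3 → {'c': 9, 'b': 3, 'm': 2, 'z': 6, 'u': 12}
info['k'] = info['u']+4 = 16 → {'c': 9, 'b': 3, 'm': 2, 'z': 6, 'u': 12, 'k': 16}
info['z']*info['c'] = 6*9 = 54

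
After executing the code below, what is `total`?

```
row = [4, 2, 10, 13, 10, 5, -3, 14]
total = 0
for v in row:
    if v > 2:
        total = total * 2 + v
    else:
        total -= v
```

v=4: >2, total = 0*2+4 = 4
v=2: not >2, total = 4-2 = 2
v=10: >2, total = 2*2+10 = 14
v=13: >2, total = 14*2+13 = 41
v=10: >2, total = 41*2+10 = 92
v=5: >2, total = 92*2+5 = 189
v=-3: not >2, total = 189-(-3) = 192
v=14: >2, total = 192*2+14 = 398

398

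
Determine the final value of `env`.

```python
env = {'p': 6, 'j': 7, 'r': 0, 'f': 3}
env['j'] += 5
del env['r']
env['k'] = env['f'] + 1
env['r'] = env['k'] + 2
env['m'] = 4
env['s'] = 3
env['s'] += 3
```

env['j'] = 7+5 = 12 → {'p': 6, 'j': 12, 'r': 0, 'f': 3}
del 'r' → {'p': 6, 'j': 12, 'f': 3}
env['k'] = env['f']+1 = 4 → {'p': 6, 'j': 12, 'f': 3, 'k': 4}
env['r'] = env['k']+2 = 6 → {'p': 6, 'j': 12, 'f': 3, 'k': 4, 'r': 6}
env['m'] = 4 → {'p': 6, 'j': 12, 'f': 3, 'k': 4, 'r': 6, 'm': 4}
env['s'] = 3 → {'p': 6, 'j': 12, 'f': 3, 'k': 4, 'r': 6, 'm': 4, 's': 3}
env['s'] = 3+3 = 6 → {'p': 6, 'j': 12, 'f': 3, 'k': 4, 'r': 6, 'm': 4, 's': 6}

{'p': 6, 'j': 12, 'f': 3, 'k': 4, 'r': 6, 'm': 4, 's': 6}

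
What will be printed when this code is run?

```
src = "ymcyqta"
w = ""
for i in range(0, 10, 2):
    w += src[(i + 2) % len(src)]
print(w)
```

i=0: add src[2]='c' → 'c'
i=2: add src[4]='q' → 'cq'
i=4: add src[6]='a' → 'cqa'
i=6: add src[1]='m' → 'cqam'
i=8: add src[3]='y' → 'cqamy'

cqamy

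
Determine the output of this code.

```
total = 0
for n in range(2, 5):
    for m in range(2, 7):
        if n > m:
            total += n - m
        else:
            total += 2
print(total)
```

n=2,m=2: not 2>2, total = 0+2 = 2
n=2,m=3: not 2>3, total = 2+2 = 4
n=2,m=4: not 2>4, total = 4+2 = 6
n=2,m=5: not 2>5, total = 6+2 = 8
n=2,m=6: not 2>6, total = 8+2 = 10
n=3,m=2: 3>2, total = 10+1 = 11
n=3,m=3: not 3>3, total = 11+2 = 13
n=3,m=4: not 3>4, total = 13+2 = 15
n=3,m=5: not 3>5, total = 15+2 = 17
n=3,m=6: not 3>6, total = 17+2 = 19
n=4,m=2: 4>2, total = 19+2 = 21
n=4,m=3: 4>3, total = 21+1 = 22
n=4,m=4: not 4>4, total = 22+2 = 24
n=4,m=5: not 4>5, total = 24+2 = 26
n=4,m=6: not 4>6, total = 26+2 = 28

28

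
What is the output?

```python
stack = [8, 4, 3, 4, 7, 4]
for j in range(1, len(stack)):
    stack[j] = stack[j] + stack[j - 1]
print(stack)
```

[8, 12, 15, 19, 26, 30]

j=1: stack[1] = 4+8 = 12 → [8, 12, 3, 4, 7, 4]
j=2: stack[2] = 3+12 = 15 → [8, 12, 15, 4, 7, 4]
j=3: stack[3] = 4+15 = 19 → [8, 12, 15, 19, 7, 4]
j=4: stack[4] = 7+19 = 26 → [8, 12, 15, 19, 26, 4]
j=5: stack[5] = 4+26 = 30 → [8, 12, 15, 19, 26, 30]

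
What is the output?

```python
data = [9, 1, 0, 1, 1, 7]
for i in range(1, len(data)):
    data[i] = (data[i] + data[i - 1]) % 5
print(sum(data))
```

i=1: data[1] = (1+9)%5 = 0 → [9, 0, 0, 1, 1, 7]
i=2: data[2] = (0+0)%5 = 0 → [9, 0, 0, 1, 1, 7]
i=3: data[3] = (1+0)%5 = 1 → [9, 0, 0, 1, 1, 7]
i=4: data[4] = (1+1)%5 = 2 → [9, 0, 0, 1, 2, 7]
i=5: data[5] = (7+2)%5 = 4 → [9, 0, 0, 1, 2, 4]
sum = 16

16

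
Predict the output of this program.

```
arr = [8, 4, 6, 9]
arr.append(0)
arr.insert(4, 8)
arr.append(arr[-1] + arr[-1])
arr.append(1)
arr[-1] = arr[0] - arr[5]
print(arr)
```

[8, 4, 6, 9, 8, 0, 0, 8]

append 0 → [8, 4, 6, 9, 0]
insert 8 at 4 → [8, 4, 6, 9, 8, 0]
append arr[-1]+arr[-1] = 0+0 = 0 → [8, 4, 6, 9, 8, 0, 0]
append 1 → [8, 4, 6, 9, 8, 0, 0, 1]
arr[-1] = arr[0]-arr[5] = 8-0 = 8 → [8, 4, 6, 9, 8, 0, 0, 8]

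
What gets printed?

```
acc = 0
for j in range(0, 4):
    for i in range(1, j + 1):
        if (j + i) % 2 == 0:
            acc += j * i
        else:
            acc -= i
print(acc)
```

14

j=1,i=1: even sum, acc = 0+1 = 1
j=2,i=1: odd sum, acc = 1-1 = 0
j=2,i=2: even sum, acc = 0+4 = 4
j=3,i=1: even sum, acc = 4+3 = 7
j=3,i=2: odd sum, acc = 7-2 = 5
j=3,i=3: even sum, acc = 5+9 = 14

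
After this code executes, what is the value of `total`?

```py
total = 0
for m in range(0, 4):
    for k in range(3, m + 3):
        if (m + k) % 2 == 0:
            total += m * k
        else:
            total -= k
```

m=1,k=3: even sum, total = 0+3 = 3
m=2,k=3: odd sum, total = 3-3 = 0
m=2,k=4: even sum, total = 0+8 = 8
m=3,k=3: even sum, total = 8+9 = 17
m=3,k=4: odd sum, total = 17-4 = 13
m=3,k=5: even sum, total = 13+15 = 28

28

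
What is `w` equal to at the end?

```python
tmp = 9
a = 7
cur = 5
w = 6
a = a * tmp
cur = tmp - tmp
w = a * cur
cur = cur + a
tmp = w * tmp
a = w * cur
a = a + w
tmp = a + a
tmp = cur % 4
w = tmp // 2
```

1

a = 7*9 = 63
cur = 9-9 = 0
w = 63*0 = 0
cur = 0+63 = 63
tmp = 0*9 = 0
a = 0*63 = 0
a = 0+0 = 0
tmp = 0+0 = 0
tmp = 63%4 = 3
w = 3//2 = 1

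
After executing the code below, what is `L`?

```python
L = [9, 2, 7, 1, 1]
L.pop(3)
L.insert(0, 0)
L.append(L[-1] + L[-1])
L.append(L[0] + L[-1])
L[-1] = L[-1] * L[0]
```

pop(3) removes 1 → [9, 2, 7, 1]
insert 0 at 0 → [0, 9, 2, 7, 1]
append L[-1]+L[-1] = 1+1 = 2 → [0, 9, 2, 7, 1, 2]
append L[0]+L[-1] = 0+2 = 2 → [0, 9, 2, 7, 1, 2, 2]
L[-1] = L[-1]*L[0] = 2*0 = 0 → [0, 9, 2, 7, 1, 2, 0]

[0, 9, 2, 7, 1, 2, 0]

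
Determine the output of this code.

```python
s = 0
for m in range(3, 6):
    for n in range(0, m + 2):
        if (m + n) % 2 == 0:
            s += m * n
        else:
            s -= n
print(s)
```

54

m=3,n=0: odd sum, s = 0-0 = 0
m=3,n=1: even sum, s = 0+3 = 3
m=3,n=2: odd sum, s = 3-2 = 1
m=3,n=3: even sum, s = 1+9 = 10
m=3,n=4: odd sum, s = 10-4 = 6
m=4,n=0: even sum, s = 6+0 = 6
m=4,n=1: odd sum, s = 6-1 = 5
m=4,n=2: even sum, s = 5+8 = 13
m=4,n=3: odd sum, s = 13-3 = 10
m=4,n=4: even sum, s = 10+16 = 26
m=4,n=5: odd sum, s = 26-5 = 21
m=5,n=0: odd sum, s = 21-0 = 21
m=5,n=1: even sum, s = 21+5 = 26
m=5,n=2: odd sum, s = 26-2 = 24
m=5,n=3: even sum, s = 24+15 = 39
m=5,n=4: odd sum, s = 39-4 = 35
m=5,n=5: even sum, s = 35+25 = 60
m=5,n=6: odd sum, s = 60-6 = 54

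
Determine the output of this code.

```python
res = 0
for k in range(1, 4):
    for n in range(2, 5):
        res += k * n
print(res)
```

54

k=1,n=2: res = 0+2 = 2
k=1,n=3: res = 2+3 = 5
k=1,n=4: res = 5+4 = 9
k=2,n=2: res = 9+4 = 13
k=2,n=3: res = 13+6 = 19
k=2,n=4: res = 19+8 = 27
k=3,n=2: res = 27+6 = 33
k=3,n=3: res = 33+9 = 42
k=3,n=4: res = 42+12 = 54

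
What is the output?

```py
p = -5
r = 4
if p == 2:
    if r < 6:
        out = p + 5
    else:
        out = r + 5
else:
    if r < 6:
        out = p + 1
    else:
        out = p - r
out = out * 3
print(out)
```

p=-5, r=4
p == 2 is False; r < 6 is True
→ out = p + 1 = -4
out = (-4)*3 = -12

-12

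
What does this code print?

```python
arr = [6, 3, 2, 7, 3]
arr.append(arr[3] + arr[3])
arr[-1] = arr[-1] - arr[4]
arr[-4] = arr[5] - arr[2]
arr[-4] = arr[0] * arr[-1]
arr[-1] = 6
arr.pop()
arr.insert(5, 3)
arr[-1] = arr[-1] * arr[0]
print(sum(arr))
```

append arr[3]+arr[3] = 7+7 = 14 → [6, 3, 2, 7, 3, 14]
arr[-1] = arr[-1]-arr[4] = 14-3 = 11 → [6, 3, 2, 7, 3, 11]
arr[-4] = arr[5]-arr[2] = 11-2 = 9 → [6, 3, 9, 7, 3, 11]
arr[-4] = arr[0]*arr[-1] = 6*11 = 66 → [6, 3, 66, 7, 3, 11]
arr[-1] = 6 → [6, 3, 66, 7, 3, 6]
pop() removes 6 → [6, 3, 66, 7, 3]
insert 3 at 5 → [6, 3, 66, 7, 3, 3]
arr[-1] = arr[-1]*arr[0] = 3*6 = 18 → [6, 3, 66, 7, 3, 18]
sum = 103

103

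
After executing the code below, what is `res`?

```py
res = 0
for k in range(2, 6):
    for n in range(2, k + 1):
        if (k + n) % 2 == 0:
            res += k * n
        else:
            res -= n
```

k=2,n=2: even sum, res = 0+4 = 4
k=3,n=2: odd sum, res = 4-2 = 2
k=3,n=3: even sum, res = 2+9 = 11
k=4,n=2: even sum, res = 11+8 = 19
k=4,n=3: odd sum, res = 19-3 = 16
k=4,n=4: even sum, res = 16+16 = 32
k=5,n=2: odd sum, res = 32-2 = 30
k=5,n=3: even sum, res = 30+15 = 45
k=5,n=4: odd sum, res = 45-4 = 41
k=5,n=5: even sum, res = 41+25 = 66

66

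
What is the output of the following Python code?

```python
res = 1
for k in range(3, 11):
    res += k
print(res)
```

53

k=3: res = 1+3 = 4
k=4: res = 4+4 = 8
k=5: res = 8+5 = 13
k=6: res = 13+6 = 19
k=7: res = 19+7 = 26
k=8: res = 26+8 = 34
k=9: res = 34+9 = 43
k=10: res = 43+10 = 53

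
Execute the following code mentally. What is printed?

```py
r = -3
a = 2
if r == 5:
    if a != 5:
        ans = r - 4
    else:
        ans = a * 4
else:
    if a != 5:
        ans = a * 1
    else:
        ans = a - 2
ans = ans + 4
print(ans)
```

6

r=-3, a=2
r == 5 is False; a != 5 is True
→ ans = a * 1 = 2
ans = 2+4 = 6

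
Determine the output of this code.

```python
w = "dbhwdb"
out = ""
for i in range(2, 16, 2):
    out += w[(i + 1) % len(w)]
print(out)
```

wbbwbbw

i=2: add w[3]='w' → 'w'
i=4: add w[5]='b' → 'wb'
i=6: add w[1]='b' → 'wbb'
i=8: add w[3]='w' → 'wbbw'
i=10: add w[5]='b' → 'wbbwb'
i=12: add w[1]='b' → 'wbbwbb'
i=14: add w[3]='w' → 'wbbwbbw'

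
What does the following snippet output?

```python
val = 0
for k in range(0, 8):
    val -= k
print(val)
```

-28

k=0: val = 0-0 = 0
k=1: val = 0-1 = -1
k=2: val = (-1)-2 = -3
k=3: val = (-3)-3 = -6
k=4: val = (-6)-4 = -10
k=5: val = (-10)-5 = -15
k=6: val = (-15)-6 = -21
k=7: val = (-21)-7 = -28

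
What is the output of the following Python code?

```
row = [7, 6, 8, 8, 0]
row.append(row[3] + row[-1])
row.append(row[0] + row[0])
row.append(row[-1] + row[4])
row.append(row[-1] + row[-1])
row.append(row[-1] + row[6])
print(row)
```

append row[3]+row[-1] = 8+0 = 8 → [7, 6, 8, 8, 0, 8]
append row[0]+row[0] = 7+7 = 14 → [7, 6, 8, 8, 0, 8, 14]
append row[-1]+row[4] = 14+0 = 14 → [7, 6, 8, 8, 0, 8, 14, 14]
append row[-1]+row[-1] = 14+14 = 28 → [7, 6, 8, 8, 0, 8, 14, 14, 28]
append row[-1]+row[6] = 28+14 = 42 → [7, 6, 8, 8, 0, 8, 14, 14, 28, 42]

[7, 6, 8, 8, 0, 8, 14, 14, 28, 42]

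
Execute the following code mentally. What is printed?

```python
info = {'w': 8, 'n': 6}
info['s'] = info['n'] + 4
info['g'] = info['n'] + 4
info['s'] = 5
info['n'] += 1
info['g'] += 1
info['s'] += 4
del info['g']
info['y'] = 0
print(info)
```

{'w': 8, 'n': 7, 's': 9, 'y': 0}

info['s'] = info['n']+4 = 10 → {'w': 8, 'n': 6, 's': 10}
info['g'] = info['n']+4 = 10 → {'w': 8, 'n': 6, 's': 10, 'g': 10}
info['s'] = 5 → {'w': 8, 'n': 6, 's': 5, 'g': 10}
info['n'] = 6+1 = 7 → {'w': 8, 'n': 7, 's': 5, 'g': 10}
info['g'] = 10+1 = 11 → {'w': 8, 'n': 7, 's': 5, 'g': 11}
info['s'] = 5+4 = 9 → {'w': 8, 'n': 7, 's': 9, 'g': 11}
del 'g' → {'w': 8, 'n': 7, 's': 9}
info['y'] = 0 → {'w': 8, 'n': 7, 's': 9, 'y': 0}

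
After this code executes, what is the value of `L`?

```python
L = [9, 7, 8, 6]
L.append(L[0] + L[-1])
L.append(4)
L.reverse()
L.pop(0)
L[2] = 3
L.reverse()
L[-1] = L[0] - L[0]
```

[9, 7, 3, 6, 0]

append L[0]+L[-1] = 9+6 = 15 → [9, 7, 8, 6, 15]
append 4 → [9, 7, 8, 6, 15, 4]
reverse → [4, 15, 6, 8, 7, 9]
pop(0) removes 4 → [15, 6, 8, 7, 9]
L[2] = 3 → [15, 6, 3, 7, 9]
reverse → [9, 7, 3, 6, 15]
L[-1] = L[0]-L[0] = 9-9 = 0 → [9, 7, 3, 6, 0]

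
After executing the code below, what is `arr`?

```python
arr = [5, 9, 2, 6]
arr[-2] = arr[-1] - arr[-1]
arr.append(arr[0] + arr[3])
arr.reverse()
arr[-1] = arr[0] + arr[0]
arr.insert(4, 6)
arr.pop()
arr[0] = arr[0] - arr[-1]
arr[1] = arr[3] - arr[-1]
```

arr[-2] = arr[-1]-arr[-1] = 6-6 = 0 → [5, 9, 0, 6]
append arr[0]+arr[3] = 5+6 = 11 → [5, 9, 0, 6, 11]
reverse → [11, 6, 0, 9, 5]
arr[-1] = arr[0]+arr[0] = 11+11 = 22 → [11, 6, 0, 9, 22]
insert 6 at 4 → [11, 6, 0, 9, 6, 22]
pop() removes 22 → [11, 6, 0, 9, 6]
arr[0] = arr[0]-arr[-1] = 11-6 = 5 → [5, 6, 0, 9, 6]
arr[1] = arr[3]-arr[-1] = 9-6 = 3 → [5, 3, 0, 9, 6]

[5, 3, 0, 9, 6]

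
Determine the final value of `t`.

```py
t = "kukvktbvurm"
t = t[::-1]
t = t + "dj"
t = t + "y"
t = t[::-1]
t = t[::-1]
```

reverse → 'mruvbtkvkuk'
+ 'dj' → 'mruvbtkvkukdj'
+ 'y' → 'mruvbtkvkukdjy'
reverse → 'yjdkukvktbvurm'
reverse → 'mruvbtkvkukdjy'

'mruvbtkvkukdjy'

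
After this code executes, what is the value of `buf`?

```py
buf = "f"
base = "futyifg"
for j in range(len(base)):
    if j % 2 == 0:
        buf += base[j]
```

'fftig'

j=0: add 'f' → 'ff'
j=1: skip
j=2: add 't' → 'fft'
j=3: skip
j=4: add 'i' → 'ffti'
j=5: skip
j=6: add 'g' → 'fftig'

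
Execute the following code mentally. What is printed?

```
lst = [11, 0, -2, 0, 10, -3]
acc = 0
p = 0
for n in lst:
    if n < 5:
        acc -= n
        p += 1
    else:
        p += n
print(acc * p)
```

125

n=11: not <5; p=11
n=0: <5, acc = 0-0 = 0; p=12
n=-2: <5, acc = 0-(-2) = 2; p=13
n=0: <5, acc = 2-0 = 2; p=14
n=10: not <5; p=24
n=-3: <5, acc = 2-(-3) = 5; p=25
acc*p = 5*25 = 125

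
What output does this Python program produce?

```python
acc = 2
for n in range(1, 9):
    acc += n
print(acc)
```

38

n=1: acc = 2+1 = 3
n=2: acc = 3+2 = 5
n=3: acc = 5+3 = 8
n=4: acc = 8+4 = 12
n=5: acc = 12+5 = 17
n=6: acc = 17+6 = 23
n=7: acc = 23+7 = 30
n=8: acc = 30+8 = 38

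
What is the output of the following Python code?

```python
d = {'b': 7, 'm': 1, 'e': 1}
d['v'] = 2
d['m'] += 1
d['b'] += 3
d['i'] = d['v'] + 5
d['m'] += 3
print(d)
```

d['v'] = 2 → {'b': 7, 'm': 1, 'e': 1, 'v': 2}
d['m'] = 1+1 = 2 → {'b': 7, 'm': 2, 'e': 1, 'v': 2}
d['b'] = 7+3 = 10 → {'b': 10, 'm': 2, 'e': 1, 'v': 2}
d['i'] = d['v']+5 = 7 → {'b': 10, 'm': 2, 'e': 1, 'v': 2, 'i': 7}
d['m'] = 2+3 = 5 → {'b': 10, 'm': 5, 'e': 1, 'v': 2, 'i': 7}

{'b': 10, 'm': 5, 'e': 1, 'v': 2, 'i': 7}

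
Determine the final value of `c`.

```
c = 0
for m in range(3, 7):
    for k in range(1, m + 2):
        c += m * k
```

m=3,k=1: c = 0+3 = 3
m=3,k=2: c = 3+6 = 9
m=3,k=3: c = 9+9 = 18
m=3,k=4: c = 18+12 = 30
m=4,k=1: c = 30+4 = 34
m=4,k=2: c = 34+8 = 42
m=4,k=3: c = 42+12 = 54
m=4,k=4: c = 54+16 = 70
m=4,k=5: c = 70+20 = 90
m=5,k=1: c = 90+5 = 95
m=5,k=2: c = 95+10 = 105
m=5,k=3: c = 105+15 = 120
m=5,k=4: c = 120+20 = 140
m=5,k=5: c = 140+25 = 165
m=5,k=6: c = 165+30 = 195
m=6,k=1: c = 195+6 = 201
m=6,k=2: c = 201+12 = 213
m=6,k=3: c = 213+18 = 231
m=6,k=4: c = 231+24 = 255
m=6,k=5: c = 255+30 = 285
m=6,k=6: c = 285+36 = 321
m=6,k=7: c = 321+42 = 363

363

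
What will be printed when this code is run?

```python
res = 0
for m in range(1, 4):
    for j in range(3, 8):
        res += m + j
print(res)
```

m=1,j=3: res = 0+4 = 4
m=1,j=4: res = 4+5 = 9
m=1,j=5: res = 9+6 = 15
m=1,j=6: res = 15+7 = 22
m=1,j=7: res = 22+8 = 30
m=2,j=3: res = 30+5 = 35
m=2,j=4: res = 35+6 = 41
m=2,j=5: res = 41+7 = 48
m=2,j=6: res = 48+8 = 56
m=2,j=7: res = 56+9 = 65
m=3,j=3: res = 65+6 = 71
m=3,j=4: res = 71+7 = 78
m=3,j=5: res = 78+8 = 86
m=3,j=6: res = 86+9 = 95
m=3,j=7: res = 95+10 = 105

105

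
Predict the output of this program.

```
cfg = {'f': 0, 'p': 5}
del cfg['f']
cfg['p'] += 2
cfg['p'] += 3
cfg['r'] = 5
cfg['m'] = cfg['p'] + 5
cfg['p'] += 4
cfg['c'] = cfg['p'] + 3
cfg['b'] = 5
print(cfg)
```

{'p': 14, 'r': 5, 'm': 15, 'c': 17, 'b': 5}

del 'f' → {'p': 5}
cfg['p'] = 5+2 = 7 → {'p': 7}
cfg['p'] = 7+3 = 10 → {'p': 10}
cfg['r'] = 5 → {'p': 10, 'r': 5}
cfg['m'] = cfg['p']+5 = 15 → {'p': 10, 'r': 5, 'm': 15}
cfg['p'] = 10+4 = 14 → {'p': 14, 'r': 5, 'm': 15}
cfg['c'] = cfg['p']+3 = 17 → {'p': 14, 'r': 5, 'm': 15, 'c': 17}
cfg['b'] = 5 → {'p': 14, 'r': 5, 'm': 15, 'c': 17, 'b': 5}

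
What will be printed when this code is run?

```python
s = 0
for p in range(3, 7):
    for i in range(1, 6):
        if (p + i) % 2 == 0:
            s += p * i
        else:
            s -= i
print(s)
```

p=3,i=1: even sum, s = 0+3 = 3
p=3,i=2: odd sum, s = 3-2 = 1
p=3,i=3: even sum, s = 1+9 = 10
p=3,i=4: odd sum, s = 10-4 = 6
p=3,i=5: even sum, s = 6+15 = 21
p=4,i=1: odd sum, s = 21-1 = 20
p=4,i=2: even sum, s = 20+8 = 28
p=4,i=3: odd sum, s = 28-3 = 25
p=4,i=4: even sum, s = 25+16 = 41
p=4,i=5: odd sum, s = 41-5 = 36
p=5,i=1: even sum, s = 36+5 = 41
p=5,i=2: odd sum, s = 41-2 = 39
p=5,i=3: even sum, s = 39+15 = 54
p=5,i=4: odd sum, s = 54-4 = 50
p=5,i=5: even sum, s = 50+25 = 75
p=6,i=1: odd sum, s = 75-1 = 74
p=6,i=2: even sum, s = 74+12 = 86
p=6,i=3: odd sum, s = 86-3 = 83
p=6,i=4: even sum, s = 83+24 = 107
p=6,i=5: odd sum, s = 107-5 = 102

102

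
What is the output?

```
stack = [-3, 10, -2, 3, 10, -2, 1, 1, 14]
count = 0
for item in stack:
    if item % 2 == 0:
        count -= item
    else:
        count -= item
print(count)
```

-32

item=-3: not even, count = 0-(-3) = 3
item=10: even, count = 3-10 = -7
item=-2: even, count = (-7)-(-2) = -5
item=3: not even, count = (-5)-3 = -8
item=10: even, count = (-8)-10 = -18
item=-2: even, count = (-18)-(-2) = -16
item=1: not even, count = (-16)-1 = -17
item=1: not even, count = (-17)-1 = -18
item=14: even, count = (-18)-14 = -32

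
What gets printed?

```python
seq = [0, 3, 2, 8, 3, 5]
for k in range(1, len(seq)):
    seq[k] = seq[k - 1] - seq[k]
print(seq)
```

k=1: seq[1] = 0-3 = -3 → [0, -3, 2, 8, 3, 5]
k=2: seq[2] = (-3)-2 = -5 → [0, -3, -5, 8, 3, 5]
k=3: seq[3] = (-5)-8 = -13 → [0, -3, -5, -13, 3, 5]
k=4: seq[4] = (-13)-3 = -16 → [0, -3, -5, -13, -16, 5]
k=5: seq[5] = (-16)-5 = -21 → [0, -3, -5, -13, -16, -21]

[0, -3, -5, -13, -16, -21]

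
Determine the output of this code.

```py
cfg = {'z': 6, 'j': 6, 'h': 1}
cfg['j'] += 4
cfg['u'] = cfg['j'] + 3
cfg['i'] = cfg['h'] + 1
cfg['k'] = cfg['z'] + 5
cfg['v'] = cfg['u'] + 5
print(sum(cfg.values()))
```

cfg['j'] = 6+4 = 10 → {'z': 6, 'j': 10, 'h': 1}
cfg['u'] = cfg['j']+3 = 13 → {'z': 6, 'j': 10, 'h': 1, 'u': 13}
cfg['i'] = cfg['h']+1 = 2 → {'z': 6, 'j': 10, 'h': 1, 'u': 13, 'i': 2}
cfg['k'] = cfg['z']+5 = 11 → {'z': 6, 'j': 10, 'h': 1, 'u': 13, 'i': 2, 'k': 11}
cfg['v'] = cfg['u']+5 = 18 → {'z': 6, 'j': 10, 'h': 1, 'u': 13, 'i': 2, 'k': 11, 'v': 18}
sum of values = 61

61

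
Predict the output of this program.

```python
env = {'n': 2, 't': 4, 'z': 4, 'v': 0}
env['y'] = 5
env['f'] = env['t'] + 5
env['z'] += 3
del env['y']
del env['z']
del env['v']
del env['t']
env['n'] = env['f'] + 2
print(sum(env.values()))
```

env['y'] = 5 → {'n': 2, 't': 4, 'z': 4, 'v': 0, 'y': 5}
env['f'] = env['t']+5 = 9 → {'n': 2, 't': 4, 'z': 4, 'v': 0, 'y': 5, 'f': 9}
env['z'] = 4+3 = 7 → {'n': 2, 't': 4, 'z': 7, 'v': 0, 'y': 5, 'f': 9}
del 'y' → {'n': 2, 't': 4, 'z': 7, 'v': 0, 'f': 9}
del 'z' → {'n': 2, 't': 4, 'v': 0, 'f': 9}
del 'v' → {'n': 2, 't': 4, 'f': 9}
del 't' → {'n': 2, 'f': 9}
env['n'] = env['f']+2 = 11 → {'n': 11, 'f': 9}
sum of values = 20

20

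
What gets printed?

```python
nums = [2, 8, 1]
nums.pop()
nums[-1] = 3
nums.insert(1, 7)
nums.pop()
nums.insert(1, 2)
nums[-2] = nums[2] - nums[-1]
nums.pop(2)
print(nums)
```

[2, 0]

pop() removes 1 → [2, 8]
nums[-1] = 3 → [2, 3]
insert 7 at 1 → [2, 7, 3]
pop() removes 3 → [2, 7]
insert 2 at 1 → [2, 2, 7]
nums[-2] = nums[2]-nums[-1] = 7-7 = 0 → [2, 0, 7]
pop(2) removes 7 → [2, 0]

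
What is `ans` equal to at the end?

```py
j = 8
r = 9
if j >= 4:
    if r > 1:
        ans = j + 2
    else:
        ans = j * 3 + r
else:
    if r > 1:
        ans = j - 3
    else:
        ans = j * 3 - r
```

j=8, r=9
j >= 4 is True; r > 1 is True
→ ans = j + 2 = 10

10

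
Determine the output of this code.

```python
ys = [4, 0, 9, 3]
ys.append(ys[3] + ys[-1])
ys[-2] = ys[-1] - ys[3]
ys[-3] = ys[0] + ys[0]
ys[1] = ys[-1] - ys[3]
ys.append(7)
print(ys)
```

[4, 3, 8, 3, 6, 7]

append ys[3]+ys[-1] = 3+3 = 6 → [4, 0, 9, 3, 6]
ys[-2] = ys[-1]-ys[3] = 6-3 = 3 → [4, 0, 9, 3, 6]
ys[-3] = ys[0]+ys[0] = 4+4 = 8 → [4, 0, 8, 3, 6]
ys[1] = ys[-1]-ys[3] = 6-3 = 3 → [4, 3, 8, 3, 6]
append 7 → [4, 3, 8, 3, 6, 7]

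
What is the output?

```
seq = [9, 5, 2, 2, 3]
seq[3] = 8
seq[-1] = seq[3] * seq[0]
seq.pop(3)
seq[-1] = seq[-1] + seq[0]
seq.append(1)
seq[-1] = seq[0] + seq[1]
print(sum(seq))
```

seq[3] = 8 → [9, 5, 2, 8, 3]
seq[-1] = seq[3]*seq[0] = 8*9 = 72 → [9, 5, 2, 8, 72]
pop(3) removes 8 → [9, 5, 2, 72]
seq[-1] = seq[-1]+seq[0] = 72+9 = 81 → [9, 5, 2, 81]
append 1 → [9, 5, 2, 81, 1]
seq[-1] = seq[0]+seq[1] = 9+5 = 14 → [9, 5, 2, 81, 14]
sum = 111

111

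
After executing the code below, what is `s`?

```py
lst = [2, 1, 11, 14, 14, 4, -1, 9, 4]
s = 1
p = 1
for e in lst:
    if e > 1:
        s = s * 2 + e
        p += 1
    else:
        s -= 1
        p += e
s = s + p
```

922

e=2: >1, s = 1*2+2 = 4; p=2
e=1: not >1, s = 4-1 = 3; p=3
e=11: >1, s = 3*2+11 = 17; p=4
e=14: >1, s = 17*2+14 = 48; p=5
e=14: >1, s = 48*2+14 = 110; p=6
e=4: >1, s = 110*2+4 = 224; p=7
e=-1: not >1, s = 224-1 = 223; p=6
e=9: >1, s = 223*2+9 = 455; p=7
e=4: >1, s = 455*2+4 = 914; p=8
s+p = 914+8 = 922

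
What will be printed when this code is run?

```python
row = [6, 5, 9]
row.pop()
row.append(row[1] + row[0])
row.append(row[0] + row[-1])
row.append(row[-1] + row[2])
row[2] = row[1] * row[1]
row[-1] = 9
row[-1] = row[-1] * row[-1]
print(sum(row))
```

134

pop() removes 9 → [6, 5]
append row[1]+row[0] = 5+6 = 11 → [6, 5, 11]
append row[0]+row[-1] = 6+11 = 17 → [6, 5, 11, 17]
append row[-1]+row[2] = 17+11 = 28 → [6, 5, 11, 17, 28]
row[2] = row[1]*row[1] = 5*5 = 25 → [6, 5, 25, 17, 28]
row[-1] = 9 → [6, 5, 25, 17, 9]
row[-1] = row[-1]*row[-1] = 9*9 = 81 → [6, 5, 25, 17, 81]
sum = 134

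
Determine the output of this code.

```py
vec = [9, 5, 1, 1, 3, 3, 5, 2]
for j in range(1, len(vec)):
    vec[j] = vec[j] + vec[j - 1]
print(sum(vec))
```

151

j=1: vec[1] = 5+9 = 14 → [9, 14, 1, 1, 3, 3, 5, 2]
j=2: vec[2] = 1+14 = 15 → [9, 14, 15, 1, 3, 3, 5, 2]
j=3: vec[3] = 1+15 = 16 → [9, 14, 15, 16, 3, 3, 5, 2]
j=4: vec[4] = 3+16 = 19 → [9, 14, 15, 16, 19, 3, 5, 2]
j=5: vec[5] = 3+19 = 22 → [9, 14, 15, 16, 19, 22, 5, 2]
j=6: vec[6] = 5+22 = 27 → [9, 14, 15, 16, 19, 22, 27, 2]
j=7: vec[7] = 2+27 = 29 → [9, 14, 15, 16, 19, 22, 27, 29]
sum = 151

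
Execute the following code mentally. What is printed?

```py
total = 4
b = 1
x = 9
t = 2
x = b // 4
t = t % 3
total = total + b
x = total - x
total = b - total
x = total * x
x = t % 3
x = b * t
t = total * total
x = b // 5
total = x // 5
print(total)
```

x = 1//4 = 0
t = 2%3 = 2
total = 4+1 = 5
x = 5-0 = 5
total = 1-5 = -4
x = (-4)*5 = -20
x = 2%3 = 2
x = 1*2 = 2
t = (-4)*(-4) = 16
x = 1//5 = 0
total = 0//5 = 0

0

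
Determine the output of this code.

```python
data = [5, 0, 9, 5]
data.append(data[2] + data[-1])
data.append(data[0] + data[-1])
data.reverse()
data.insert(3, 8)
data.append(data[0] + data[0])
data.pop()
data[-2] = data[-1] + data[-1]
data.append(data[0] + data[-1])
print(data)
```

append data[2]+data[-1] = 9+5 = 14 → [5, 0, 9, 5, 14]
append data[0]+data[-1] = 5+14 = 19 → [5, 0, 9, 5, 14, 19]
reverse → [19, 14, 5, 9, 0, 5]
insert 8 at 3 → [19, 14, 5, 8, 9, 0, 5]
append data[0]+data[0] = 19+19 = 38 → [19, 14, 5, 8, 9, 0, 5, 38]
pop() removes 38 → [19, 14, 5, 8, 9, 0, 5]
data[-2] = data[-1]+data[-1] = 5+5 = 10 → [19, 14, 5, 8, 9, 10, 5]
append data[0]+data[-1] = 19+5 = 24 → [19, 14, 5, 8, 9, 10, 5, 24]

[19, 14, 5, 8, 9, 10, 5, 24]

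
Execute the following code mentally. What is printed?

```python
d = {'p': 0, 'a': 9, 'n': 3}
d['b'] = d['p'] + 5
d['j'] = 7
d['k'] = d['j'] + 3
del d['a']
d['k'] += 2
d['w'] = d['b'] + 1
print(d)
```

d['b'] = d['p']+5 = 5 → {'p': 0, 'a': 9, 'n': 3, 'b': 5}
d['j'] = 7 → {'p': 0, 'a': 9, 'n': 3, 'b': 5, 'j': 7}
d['k'] = d['j']+3 = 10 → {'p': 0, 'a': 9, 'n': 3, 'b': 5, 'j': 7, 'k': 10}
del 'a' → {'p': 0, 'n': 3, 'b': 5, 'j': 7, 'k': 10}
d['k'] = 10+2 = 12 → {'p': 0, 'n': 3, 'b': 5, 'j': 7, 'k': 12}
d['w'] = d['b']+1 = 6 → {'p': 0, 'n': 3, 'b': 5, 'j': 7, 'k': 12, 'w': 6}

{'p': 0, 'n': 3, 'b': 5, 'j': 7, 'k': 12, 'w': 6}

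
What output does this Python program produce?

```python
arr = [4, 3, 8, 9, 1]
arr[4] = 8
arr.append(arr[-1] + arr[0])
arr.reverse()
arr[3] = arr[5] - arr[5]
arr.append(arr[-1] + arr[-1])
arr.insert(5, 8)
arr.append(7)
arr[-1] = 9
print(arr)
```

arr[4] = 8 → [4, 3, 8, 9, 8]
append arr[-1]+arr[0] = 8+4 = 12 → [4, 3, 8, 9, 8, 12]
reverse → [12, 8, 9, 8, 3, 4]
arr[3] = arr[5]-arr[5] = 4-4 = 0 → [12, 8, 9, 0, 3, 4]
append arr[-1]+arr[-1] = 4+4 = 8 → [12, 8, 9, 0, 3, 4, 8]
insert 8 at 5 → [12, 8, 9, 0, 3, 8, 4, 8]
append 7 → [12, 8, 9, 0, 3, 8, 4, 8, 7]
arr[-1] = 9 → [12, 8, 9, 0, 3, 8, 4, 8, 9]

[12, 8, 9, 0, 3, 8, 4, 8, 9]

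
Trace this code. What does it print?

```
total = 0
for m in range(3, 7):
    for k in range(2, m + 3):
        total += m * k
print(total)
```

m=3,k=2: total = 0+6 = 6
m=3,k=3: total = 6+9 = 15
m=3,k=4: total = 15+12 = 27
m=3,k=5: total = 27+15 = 42
m=4,k=2: total = 42+8 = 50
m=4,k=3: total = 50+12 = 62
m=4,k=4: total = 62+16 = 78
m=4,k=5: total = 78+20 = 98
m=4,k=6: total = 98+24 = 122
m=5,k=2: total = 122+10 = 132
m=5,k=3: total = 132+15 = 147
m=5,k=4: total = 147+20 = 167
m=5,k=5: total = 167+25 = 192
m=5,k=6: total = 192+30 = 222
m=5,k=7: total = 222+35 = 257
m=6,k=2: total = 257+12 = 269
m=6,k=3: total = 269+18 = 287
m=6,k=4: total = 287+24 = 311
m=6,k=5: total = 311+30 = 341
m=6,k=6: total = 341+36 = 377
m=6,k=7: total = 377+42 = 419
m=6,k=8: total = 419+48 = 467

467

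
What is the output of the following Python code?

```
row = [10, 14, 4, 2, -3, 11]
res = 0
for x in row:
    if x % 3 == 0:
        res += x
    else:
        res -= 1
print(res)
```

-8

x=10: not %3==0, res = 0-1 = -1
x=14: not %3==0, res = (-1)-1 = -2
x=4: not %3==0, res = (-2)-1 = -3
x=2: not %3==0, res = (-3)-1 = -4
x=-3: %3==0, res = (-4)+(-3) = -7
x=11: not %3==0, res = (-7)-1 = -8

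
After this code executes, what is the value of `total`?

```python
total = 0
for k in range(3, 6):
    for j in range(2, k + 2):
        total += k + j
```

93

k=3,j=2: total = 0+5 = 5
k=3,j=3: total = 5+6 = 11
k=3,j=4: total = 11+7 = 18
k=4,j=2: total = 18+6 = 24
k=4,j=3: total = 24+7 = 31
k=4,j=4: total = 31+8 = 39
k=4,j=5: total = 39+9 = 48
k=5,j=2: total = 48+7 = 55
k=5,j=3: total = 55+8 = 63
k=5,j=4: total = 63+9 = 72
k=5,j=5: total = 72+10 = 82
k=5,j=6: total = 82+11 = 93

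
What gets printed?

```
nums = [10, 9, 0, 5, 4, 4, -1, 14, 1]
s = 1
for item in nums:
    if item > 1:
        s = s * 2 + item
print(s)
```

606

item=10: >1, s = 1*2+10 = 12
item=9: >1, s = 12*2+9 = 33
item=0: not >1
item=5: >1, s = 33*2+5 = 71
item=4: >1, s = 71*2+4 = 146
item=4: >1, s = 146*2+4 = 296
item=-1: not >1
item=14: >1, s = 296*2+14 = 606
item=1: not >1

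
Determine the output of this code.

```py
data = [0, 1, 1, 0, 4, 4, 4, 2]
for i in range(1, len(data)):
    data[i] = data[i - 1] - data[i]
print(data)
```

[0, -1, -2, -2, -6, -10, -14, -16]

i=1: data[1] = 0-1 = -1 → [0, -1, 1, 0, 4, 4, 4, 2]
i=2: data[2] = (-1)-1 = -2 → [0, -1, -2, 0, 4, 4, 4, 2]
i=3: data[3] = (-2)-0 = -2 → [0, -1, -2, -2, 4, 4, 4, 2]
i=4: data[4] = (-2)-4 = -6 → [0, -1, -2, -2, -6, 4, 4, 2]
i=5: data[5] = (-6)-4 = -10 → [0, -1, -2, -2, -6, -10, 4, 2]
i=6: data[6] = (-10)-4 = -14 → [0, -1, -2, -2, -6, -10, -14, 2]
i=7: data[7] = (-14)-2 = -16 → [0, -1, -2, -2, -6, -10, -14, -16]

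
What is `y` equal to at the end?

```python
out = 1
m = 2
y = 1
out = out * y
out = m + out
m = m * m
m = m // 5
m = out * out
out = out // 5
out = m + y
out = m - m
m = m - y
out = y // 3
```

out = 1*1 = 1
out = 2+1 = 3
m = 2*2 = 4
m = 4//5 = 0
m = 3*3 = 9
out = 3//5 = 0
out = 9+1 = 10
out = 9-9 = 0
m = 9-1 = 8
out = 1//3 = 0

1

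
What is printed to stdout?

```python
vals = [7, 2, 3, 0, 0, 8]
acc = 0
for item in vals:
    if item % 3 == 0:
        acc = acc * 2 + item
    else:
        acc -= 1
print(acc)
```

-5

item=7: not %3==0, acc = 0-1 = -1
item=2: not %3==0, acc = (-1)-1 = -2
item=3: %3==0, acc = (-2)*2+3 = -1
item=0: %3==0, acc = (-1)*2+0 = -2
item=0: %3==0, acc = (-2)*2+0 = -4
item=8: not %3==0, acc = (-4)-1 = -5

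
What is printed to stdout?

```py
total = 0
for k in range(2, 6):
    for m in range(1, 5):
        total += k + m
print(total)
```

k=2,m=1: total = 0+3 = 3
k=2,m=2: total = 3+4 = 7
k=2,m=3: total = 7+5 = 12
k=2,m=4: total = 12+6 = 18
k=3,m=1: total = 18+4 = 22
k=3,m=2: total = 22+5 = 27
k=3,m=3: total = 27+6 = 33
k=3,m=4: total = 33+7 = 40
k=4,m=1: total = 40+5 = 45
k=4,m=2: total = 45+6 = 51
k=4,m=3: total = 51+7 = 58
k=4,m=4: total = 58+8 = 66
k=5,m=1: total = 66+6 = 72
k=5,m=2: total = 72+7 = 79
k=5,m=3: total = 79+8 = 87
k=5,m=4: total = 87+9 = 96

96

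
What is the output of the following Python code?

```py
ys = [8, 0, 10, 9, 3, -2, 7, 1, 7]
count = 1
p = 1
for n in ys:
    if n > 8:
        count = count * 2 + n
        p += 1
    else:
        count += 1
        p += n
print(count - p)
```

19

n=8: not >8, count = 1+1 = 2; p=9
n=0: not >8, count = 2+1 = 3; p=9
n=10: >8, count = 3*2+10 = 16; p=10
n=9: >8, count = 16*2+9 = 41; p=11
n=3: not >8, count = 41+1 = 42; p=14
n=-2: not >8, count = 42+1 = 43; p=12
n=7: not >8, count = 43+1 = 44; p=19
n=1: not >8, count = 44+1 = 45; p=20
n=7: not >8, count = 45+1 = 46; p=27
count-p = 46-27 = 19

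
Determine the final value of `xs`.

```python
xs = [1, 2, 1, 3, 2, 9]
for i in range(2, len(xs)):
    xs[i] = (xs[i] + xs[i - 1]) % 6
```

[1, 2, 3, 0, 2, 5]

i=2: xs[2] = (1+2)%6 = 3 → [1, 2, 3, 3, 2, 9]
i=3: xs[3] = (3+3)%6 = 0 → [1, 2, 3, 0, 2, 9]
i=4: xs[4] = (2+0)%6 = 2 → [1, 2, 3, 0, 2, 9]
i=5: xs[5] = (9+2)%6 = 5 → [1, 2, 3, 0, 2, 5]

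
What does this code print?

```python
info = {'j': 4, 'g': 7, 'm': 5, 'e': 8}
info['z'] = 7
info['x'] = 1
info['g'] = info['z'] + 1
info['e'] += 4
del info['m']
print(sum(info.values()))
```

32

info['z'] = 7 → {'j': 4, 'g': 7, 'm': 5, 'e': 8, 'z': 7}
info['x'] = 1 → {'j': 4, 'g': 7, 'm': 5, 'e': 8, 'z': 7, 'x': 1}
info['g'] = info['z']+1 = 8 → {'j': 4, 'g': 8, 'm': 5, 'e': 8, 'z': 7, 'x': 1}
info['e'] = 8+4 = 12 → {'j': 4, 'g': 8, 'm': 5, 'e': 12, 'z': 7, 'x': 1}
del 'm' → {'j': 4, 'g': 8, 'e': 12, 'z': 7, 'x': 1}
sum of values = 32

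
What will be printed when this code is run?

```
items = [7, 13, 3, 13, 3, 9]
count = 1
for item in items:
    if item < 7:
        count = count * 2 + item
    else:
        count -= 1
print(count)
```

item=7: not <7, count = 1-1 = 0
item=13: not <7, count = 0-1 = -1
item=3: <7, count = (-1)*2+3 = 1
item=13: not <7, count = 1-1 = 0
item=3: <7, count = 0*2+3 = 3
item=9: not <7, count = 3-1 = 2

2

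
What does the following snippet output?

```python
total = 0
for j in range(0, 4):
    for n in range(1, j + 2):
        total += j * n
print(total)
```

j=0,n=1: total = 0+0 = 0
j=1,n=1: total = 0+1 = 1
j=1,n=2: total = 1+2 = 3
j=2,n=1: total = 3+2 = 5
j=2,n=2: total = 5+4 = 9
j=2,n=3: total = 9+6 = 15
j=3,n=1: total = 15+3 = 18
j=3,n=2: total = 18+6 = 24
j=3,n=3: total = 24+9 = 33
j=3,n=4: total = 33+12 = 45

45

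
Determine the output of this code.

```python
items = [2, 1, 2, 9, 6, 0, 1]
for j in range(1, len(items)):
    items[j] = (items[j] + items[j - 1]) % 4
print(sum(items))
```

9

j=1: items[1] = (1+2)%4 = 3 → [2, 3, 2, 9, 6, 0, 1]
j=2: items[2] = (2+3)%4 = 1 → [2, 3, 1, 9, 6, 0, 1]
j=3: items[3] = (9+1)%4 = 2 → [2, 3, 1, 2, 6, 0, 1]
j=4: items[4] = (6+2)%4 = 0 → [2, 3, 1, 2, 0, 0, 1]
j=5: items[5] = (0+0)%4 = 0 → [2, 3, 1, 2, 0, 0, 1]
j=6: items[6] = (1+0)%4 = 1 → [2, 3, 1, 2, 0, 0, 1]
sum = 9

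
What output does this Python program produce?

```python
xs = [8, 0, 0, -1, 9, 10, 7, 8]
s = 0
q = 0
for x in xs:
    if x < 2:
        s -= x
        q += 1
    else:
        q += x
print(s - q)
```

-44

x=8: not <2; q=8
x=0: <2, s = 0-0 = 0; q=9
x=0: <2, s = 0-0 = 0; q=10
x=-1: <2, s = 0-(-1) = 1; q=11
x=9: not <2; q=20
x=10: not <2; q=30
x=7: not <2; q=37
x=8: not <2; q=45
s-q = 1-45 = -44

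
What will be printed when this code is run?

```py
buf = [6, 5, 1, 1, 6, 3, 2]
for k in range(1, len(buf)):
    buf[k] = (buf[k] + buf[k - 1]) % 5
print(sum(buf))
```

k=1: buf[1] = (5+6)%5 = 1 → [6, 1, 1, 1, 6, 3, 2]
k=2: buf[2] = (1+1)%5 = 2 → [6, 1, 2, 1, 6, 3, 2]
k=3: buf[3] = (1+2)%5 = 3 → [6, 1, 2, 3, 6, 3, 2]
k=4: buf[4] = (6+3)%5 = 4 → [6, 1, 2, 3, 4, 3, 2]
k=5: buf[5] = (3+4)%5 = 2 → [6, 1, 2, 3, 4, 2, 2]
k=6: buf[6] = (2+2)%5 = 4 → [6, 1, 2, 3, 4, 2, 4]
sum = 22

22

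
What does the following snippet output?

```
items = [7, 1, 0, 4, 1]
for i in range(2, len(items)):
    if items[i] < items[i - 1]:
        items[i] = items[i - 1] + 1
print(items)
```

i=2: 0<1, items[2] = 1+1 = 2 → [7, 1, 2, 4, 1]
i=3: 4>=2, unchanged → [7, 1, 2, 4, 1]
i=4: 1<4, items[4] = 4+1 = 5 → [7, 1, 2, 4, 5]

[7, 1, 2, 4, 5]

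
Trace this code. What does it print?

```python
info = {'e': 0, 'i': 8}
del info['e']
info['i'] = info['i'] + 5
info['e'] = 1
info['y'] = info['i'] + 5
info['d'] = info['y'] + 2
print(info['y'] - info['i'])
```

del 'e' → {'i': 8}
info['i'] = info['i']+5 = 13 → {'i': 13}
info['e'] = 1 → {'i': 13, 'e': 1}
info['y'] = info['i']+5 = 18 → {'i': 13, 'e': 1, 'y': 18}
info['d'] = info['y']+2 = 20 → {'i': 13, 'e': 1, 'y': 18, 'd': 20}
info['y']-info['i'] = 18-13 = 5

5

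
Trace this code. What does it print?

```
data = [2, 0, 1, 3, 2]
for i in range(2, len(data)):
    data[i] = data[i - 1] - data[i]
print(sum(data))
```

-9

i=2: data[2] = 0-1 = -1 → [2, 0, -1, 3, 2]
i=3: data[3] = (-1)-3 = -4 → [2, 0, -1, -4, 2]
i=4: data[4] = (-4)-2 = -6 → [2, 0, -1, -4, -6]
sum = -9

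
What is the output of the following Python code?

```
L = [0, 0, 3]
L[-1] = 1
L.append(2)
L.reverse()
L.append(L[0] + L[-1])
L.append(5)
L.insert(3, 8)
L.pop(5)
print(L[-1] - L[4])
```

5

L[-1] = 1 → [0, 0, 1]
append 2 → [0, 0, 1, 2]
reverse → [2, 1, 0, 0]
append L[0]+L[-1] = 2+0 = 2 → [2, 1, 0, 0, 2]
append 5 → [2, 1, 0, 0, 2, 5]
insert 8 at 3 → [2, 1, 0, 8, 0, 2, 5]
pop(5) removes 2 → [2, 1, 0, 8, 0, 5]
L[-1]-L[4] = 5-0 = 5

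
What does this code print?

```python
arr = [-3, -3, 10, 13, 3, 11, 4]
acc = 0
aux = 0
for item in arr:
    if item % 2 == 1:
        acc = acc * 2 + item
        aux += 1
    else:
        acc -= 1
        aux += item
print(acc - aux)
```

-31

item=-3: odd, acc = 0*2+(-3) = -3; aux=1
item=-3: odd, acc = (-3)*2+(-3) = -9; aux=2
item=10: not odd, acc = (-9)-1 = -10; aux=12
item=13: odd, acc = (-10)*2+13 = -7; aux=13
item=3: odd, acc = (-7)*2+3 = -11; aux=14
item=11: odd, acc = (-11)*2+11 = -11; aux=15
item=4: not odd, acc = (-11)-1 = -12; aux=19
acc-aux = (-12)-19 = -31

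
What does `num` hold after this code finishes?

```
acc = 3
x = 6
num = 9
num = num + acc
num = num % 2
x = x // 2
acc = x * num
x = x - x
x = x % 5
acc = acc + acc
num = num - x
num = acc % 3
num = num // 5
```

0

num = 9+3 = 12
num = 12%2 = 0
x = 6//2 = 3
acc = 3*0 = 0
x = 3-3 = 0
x = 0%5 = 0
acc = 0+0 = 0
num = 0-0 = 0
num = 0%3 = 0
num = 0//5 = 0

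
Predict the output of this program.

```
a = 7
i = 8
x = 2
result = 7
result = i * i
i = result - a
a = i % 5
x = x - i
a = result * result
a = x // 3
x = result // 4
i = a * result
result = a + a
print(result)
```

-38

result = 8*8 = 64
i = 64-7 = 57
a = 57%5 = 2
x = 2-57 = -55
a = 64*64 = 4096
a = (-55)//3 = -19
x = 64//4 = 16
i = (-19)*64 = -1216
result = (-19)+(-19) = -38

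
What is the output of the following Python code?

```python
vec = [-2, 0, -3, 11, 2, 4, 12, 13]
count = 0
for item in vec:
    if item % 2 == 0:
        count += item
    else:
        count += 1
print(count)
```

19

item=-2: even, count = 0+(-2) = -2
item=0: even, count = (-2)+0 = -2
item=-3: not even, count = (-2)+1 = -1
item=11: not even, count = (-1)+1 = 0
item=2: even, count = 0+2 = 2
item=4: even, count = 2+4 = 6
item=12: even, count = 6+12 = 18
item=13: not even, count = 18+1 = 19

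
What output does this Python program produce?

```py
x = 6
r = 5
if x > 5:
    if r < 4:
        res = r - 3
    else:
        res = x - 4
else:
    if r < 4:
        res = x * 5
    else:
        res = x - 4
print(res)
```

x=6, r=5
x > 5 is True; r < 4 is False
→ res = x - 4 = 2

2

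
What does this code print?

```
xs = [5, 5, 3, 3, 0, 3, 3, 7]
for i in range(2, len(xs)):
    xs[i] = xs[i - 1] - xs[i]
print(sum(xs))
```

i=2: xs[2] = 5-3 = 2 → [5, 5, 2, 3, 0, 3, 3, 7]
i=3: xs[3] = 2-3 = -1 → [5, 5, 2, -1, 0, 3, 3, 7]
i=4: xs[4] = (-1)-0 = -1 → [5, 5, 2, -1, -1, 3, 3, 7]
i=5: xs[5] = (-1)-3 = -4 → [5, 5, 2, -1, -1, -4, 3, 7]
i=6: xs[6] = (-4)-3 = -7 → [5, 5, 2, -1, -1, -4, -7, 7]
i=7: xs[7] = (-7)-7 = -14 → [5, 5, 2, -1, -1, -4, -7, -14]
sum = -15

-15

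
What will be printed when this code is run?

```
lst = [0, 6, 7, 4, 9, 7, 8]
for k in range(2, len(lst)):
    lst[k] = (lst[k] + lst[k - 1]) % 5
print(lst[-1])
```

k=2: lst[2] = (7+6)%5 = 3 → [0, 6, 3, 4, 9, 7, 8]
k=3: lst[3] = (4+3)%5 = 2 → [0, 6, 3, 2, 9, 7, 8]
k=4: lst[4] = (9+2)%5 = 1 → [0, 6, 3, 2, 1, 7, 8]
k=5: lst[5] = (7+1)%5 = 3 → [0, 6, 3, 2, 1, 3, 8]
k=6: lst[6] = (8+3)%5 = 1 → [0, 6, 3, 2, 1, 3, 1]

1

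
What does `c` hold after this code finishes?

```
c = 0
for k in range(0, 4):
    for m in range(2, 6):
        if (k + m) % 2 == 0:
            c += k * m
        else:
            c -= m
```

16

k=0,m=2: even sum, c = 0+0 = 0
k=0,m=3: odd sum, c = 0-3 = -3
k=0,m=4: even sum, c = (-3)+0 = -3
k=0,m=5: odd sum, c = (-3)-5 = -8
k=1,m=2: odd sum, c = (-8)-2 = -10
k=1,m=3: even sum, c = (-10)+3 = -7
k=1,m=4: odd sum, c = (-7)-4 = -11
k=1,m=5: even sum, c = (-11)+5 = -6
k=2,m=2: even sum, c = (-6)+4 = -2
k=2,m=3: odd sum, c = (-2)-3 = -5
k=2,m=4: even sum, c = (-5)+8 = 3
k=2,m=5: odd sum, c = 3-5 = -2
k=3,m=2: odd sum, c = (-2)-2 = -4
k=3,m=3: even sum, c = (-4)+9 = 5
k=3,m=4: odd sum, c = 5-4 = 1
k=3,m=5: even sum, c = 1+15 = 16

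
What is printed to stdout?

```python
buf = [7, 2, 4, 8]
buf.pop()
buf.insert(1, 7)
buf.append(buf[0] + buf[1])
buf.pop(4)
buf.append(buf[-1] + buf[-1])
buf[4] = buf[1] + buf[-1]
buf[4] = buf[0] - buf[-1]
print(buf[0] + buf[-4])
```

pop() removes 8 → [7, 2, 4]
insert 7 at 1 → [7, 7, 2, 4]
append buf[0]+buf[1] = 7+7 = 14 → [7, 7, 2, 4, 14]
pop(4) removes 14 → [7, 7, 2, 4]
append buf[-1]+buf[-1] = 4+4 = 8 → [7, 7, 2, 4, 8]
buf[4] = buf[1]+buf[-1] = 7+8 = 15 → [7, 7, 2, 4, 15]
buf[4] = buf[0]-buf[-1] = 7-15 = -8 → [7, 7, 2, 4, -8]
buf[0]+buf[-4] = 7+7 = 14

14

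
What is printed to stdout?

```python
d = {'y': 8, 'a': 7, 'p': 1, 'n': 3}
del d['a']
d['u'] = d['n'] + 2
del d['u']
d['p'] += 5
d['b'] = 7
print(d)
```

del 'a' → {'y': 8, 'p': 1, 'n': 3}
d['u'] = d['n']+2 = 5 → {'y': 8, 'p': 1, 'n': 3, 'u': 5}
del 'u' → {'y': 8, 'p': 1, 'n': 3}
d['p'] = 1+5 = 6 → {'y': 8, 'p': 6, 'n': 3}
d['b'] = 7 → {'y': 8, 'p': 6, 'n': 3, 'b': 7}

{'y': 8, 'p': 6, 'n': 3, 'b': 7}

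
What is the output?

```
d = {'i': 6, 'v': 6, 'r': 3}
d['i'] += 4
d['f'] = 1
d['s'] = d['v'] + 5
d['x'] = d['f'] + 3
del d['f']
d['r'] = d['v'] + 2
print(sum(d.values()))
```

d['i'] = 6+4 = 10 → {'i': 10, 'v': 6, 'r': 3}
d['f'] = 1 → {'i': 10, 'v': 6, 'r': 3, 'f': 1}
d['s'] = d['v']+5 = 11 → {'i': 10, 'v': 6, 'r': 3, 'f': 1, 's': 11}
d['x'] = d['f']+3 = 4 → {'i': 10, 'v': 6, 'r': 3, 'f': 1, 's': 11, 'x': 4}
del 'f' → {'i': 10, 'v': 6, 'r': 3, 's': 11, 'x': 4}
d['r'] = d['v']+2 = 8 → {'i': 10, 'v': 6, 'r': 8, 's': 11, 'x': 4}
sum of values = 39

39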